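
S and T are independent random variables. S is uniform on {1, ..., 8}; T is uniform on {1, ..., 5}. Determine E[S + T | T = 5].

19/2

Outcomes with T = 5: (1,5), (2,5), (3,5), (4,5), (5,5), (6,5), (7,5), (8,5), each with probability 1/40.
E[S + T | T = 5] = (6 + 7 + 8 + 9 + 10 + 11 + 12 + 13) / 8 = 19/2.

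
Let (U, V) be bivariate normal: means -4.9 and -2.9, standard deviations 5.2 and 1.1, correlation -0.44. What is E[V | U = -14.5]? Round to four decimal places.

The regression of V on U has slope ρ·σ_V/σ_U and passes through (μ_U, μ_V).
E[V | U=-14.5] = -2.9 + (-0.44)·(1.1/5.2)·(-14.5 − (-4.9)) = -2.9 + (-0.093077)·(-9.6) = -2.0065.

-2.0065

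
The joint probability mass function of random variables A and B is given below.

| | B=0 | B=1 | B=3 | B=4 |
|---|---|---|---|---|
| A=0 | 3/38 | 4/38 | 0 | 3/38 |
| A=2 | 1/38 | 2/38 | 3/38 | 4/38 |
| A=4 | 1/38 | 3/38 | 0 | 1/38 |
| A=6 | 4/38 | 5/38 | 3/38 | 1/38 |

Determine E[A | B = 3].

4

P(B = 3) = 3/19.
Σ A·P over the event = 2·(3/38) + 6·(3/38) = 12/19.
E[A | B = 3] = (12/19) / (3/19) = 4.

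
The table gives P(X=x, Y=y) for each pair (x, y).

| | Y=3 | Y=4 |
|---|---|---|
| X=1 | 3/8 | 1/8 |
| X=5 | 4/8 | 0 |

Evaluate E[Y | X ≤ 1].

P(X ≤ 1) = 1/2.
Summing Y·P(X=x,Y=y) over the conditioning event gives 13/8.
E[Y | X ≤ 1] = (13/8) / (1/2) = 13/4.

13/4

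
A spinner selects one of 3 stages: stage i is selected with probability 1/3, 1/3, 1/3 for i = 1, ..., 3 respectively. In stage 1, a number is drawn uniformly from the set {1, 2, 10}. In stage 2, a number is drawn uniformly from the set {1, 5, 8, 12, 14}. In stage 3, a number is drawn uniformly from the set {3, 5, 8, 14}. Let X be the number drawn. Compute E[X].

119/18

E[X | stage 1] = (1+2+10)/3 = 13/3.
E[X | stage 2] = (1+5+8+12+14)/5 = 8.
E[X | stage 3] = (3+5+8+14)/4 = 15/2.
E[X] = (1/3)·(13/3) + (1/3)·(8) + (1/3)·(15/2) = 119/18.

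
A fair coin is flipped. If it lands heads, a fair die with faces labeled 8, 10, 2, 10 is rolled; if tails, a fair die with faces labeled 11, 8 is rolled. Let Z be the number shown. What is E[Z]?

E[Z | heads] = (8+10+2+10)/4 = 15/2.
E[Z | tails] = (11+8)/2 = 19/2.
By the law of total expectation,
E[Z] = (1/2)·(15/2) + (1/2)·(19/2) = 17/2.

17/2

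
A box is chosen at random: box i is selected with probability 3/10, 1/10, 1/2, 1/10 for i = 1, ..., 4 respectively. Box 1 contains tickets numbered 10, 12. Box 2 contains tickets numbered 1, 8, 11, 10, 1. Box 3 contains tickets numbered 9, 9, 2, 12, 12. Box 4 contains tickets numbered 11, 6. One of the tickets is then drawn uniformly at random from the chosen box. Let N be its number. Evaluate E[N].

E[N | box 1] = (10+12)/2 = 11.
E[N | box 2] = (1+8+11+10+1)/5 = 31/5.
E[N | box 3] = (9+9+2+12+12)/5 = 44/5.
E[N | box 4] = (11+6)/2 = 17/2.
E[N] = (3/10)·(11) + (1/10)·(31/5) + (1/2)·(44/5) + (1/10)·(17/2) = 917/100.

917/100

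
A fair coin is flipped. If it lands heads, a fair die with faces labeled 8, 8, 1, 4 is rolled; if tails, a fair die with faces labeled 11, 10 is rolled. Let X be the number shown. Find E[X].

63/8

E[X | heads] = (8+8+1+4)/4 = 21/4.
E[X | tails] = (11+10)/2 = 21/2.
E[X] = (1/2)·(21/4) + (1/2)·(21/2) = 63/8.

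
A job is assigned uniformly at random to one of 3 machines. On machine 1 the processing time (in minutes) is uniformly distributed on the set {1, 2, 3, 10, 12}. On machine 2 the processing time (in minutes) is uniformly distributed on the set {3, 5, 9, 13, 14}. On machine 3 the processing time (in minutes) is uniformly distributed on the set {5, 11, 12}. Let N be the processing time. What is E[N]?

E[N | machine 1] = (1+2+3+10+12)/5 = 28/5.
E[N | machine 2] = (3+5+9+13+14)/5 = 44/5.
E[N | machine 3] = (5+11+12)/3 = 28/3.
E[N] = (1/3)·(28/5) + (1/3)·(44/5) + (1/3)·(28/3) = 356/45.

356/45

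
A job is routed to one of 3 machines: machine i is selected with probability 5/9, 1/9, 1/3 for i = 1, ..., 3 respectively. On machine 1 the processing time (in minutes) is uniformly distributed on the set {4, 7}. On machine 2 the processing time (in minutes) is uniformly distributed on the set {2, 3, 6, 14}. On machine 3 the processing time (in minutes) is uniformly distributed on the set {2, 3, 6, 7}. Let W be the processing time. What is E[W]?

21/4

E[W | machine 1] = (4+7)/2 = 11/2.
E[W | machine 2] = (2+3+6+14)/4 = 25/4.
E[W | machine 3] = (2+3+6+7)/4 = 9/2.
E[W] = (5/9)·(11/2) + (1/9)·(25/4) + (1/3)·(9/2) = 21/4.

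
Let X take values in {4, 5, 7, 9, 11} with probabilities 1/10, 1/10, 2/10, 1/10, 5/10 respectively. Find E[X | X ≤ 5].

P(X ≤ 5) = 1/5.
Σ over the event: 4·1/10 + 5·1/10 = 9/10.
E[X | X ≤ 5] = (9/10) / (1/5) = 9/2.

9/2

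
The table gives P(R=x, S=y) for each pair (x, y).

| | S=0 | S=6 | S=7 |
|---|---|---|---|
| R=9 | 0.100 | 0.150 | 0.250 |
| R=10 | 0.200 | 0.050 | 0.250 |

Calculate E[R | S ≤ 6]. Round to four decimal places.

P(S ≤ 6) = 0.500.
Summing R·P(R=x,S=y) over the conditioning event gives 4.750.
E[R | S ≤ 6] = (4.750) / (0.500) = 9.5000.

9.5000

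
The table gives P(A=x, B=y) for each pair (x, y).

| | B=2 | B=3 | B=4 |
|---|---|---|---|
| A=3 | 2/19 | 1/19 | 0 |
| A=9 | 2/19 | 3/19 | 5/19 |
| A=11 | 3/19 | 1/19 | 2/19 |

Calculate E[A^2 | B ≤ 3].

P(B ≤ 3) = 12/19.
Σ A^2·P over the event = 9·(2/19) + 9·(1/19) + 81·(2/19) + 81·(3/19) + 121·(3/19) + 121·(1/19) = 916/19.
E[A^2 | B ≤ 3] = (916/19) / (12/19) = 229/3.

229/3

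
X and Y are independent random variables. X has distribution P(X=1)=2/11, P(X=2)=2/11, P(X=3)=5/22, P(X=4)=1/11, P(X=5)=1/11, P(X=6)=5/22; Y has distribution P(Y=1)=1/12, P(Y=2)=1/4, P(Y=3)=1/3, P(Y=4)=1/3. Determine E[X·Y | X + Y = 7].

P(X + Y = 7) = 13/88.
Summing XY·P(x,y) over outcomes with X + Y = 7 gives 71/44.
E[X·Y | X + Y = 7] = (71/44) / (13/88) = 142/13.

142/13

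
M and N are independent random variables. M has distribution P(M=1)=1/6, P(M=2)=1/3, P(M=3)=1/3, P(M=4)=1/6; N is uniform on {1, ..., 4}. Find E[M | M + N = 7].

10/3

P(M + N = 7) = 1/8.
Summing M·P(x,y) over outcomes with M + N = 7 gives 5/12.
E[M | M + N = 7] = (5/12) / (1/8) = 10/3.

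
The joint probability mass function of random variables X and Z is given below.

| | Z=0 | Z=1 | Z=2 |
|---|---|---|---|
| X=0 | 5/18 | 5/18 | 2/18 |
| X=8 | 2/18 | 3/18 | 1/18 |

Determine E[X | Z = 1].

P(Z = 1) = 4/9.
Summing X·P(X=x,Z=y) over the conditioning event gives 4/3.
E[X | Z = 1] = (4/3) / (4/9) = 3.

3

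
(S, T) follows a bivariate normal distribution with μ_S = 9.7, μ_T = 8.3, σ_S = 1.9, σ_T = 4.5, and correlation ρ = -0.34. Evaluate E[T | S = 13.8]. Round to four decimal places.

The regression of T on S has slope ρ·σ_T/σ_S and passes through (μ_S, μ_T).
E[T | S=13.8] = 8.3 + (-0.34)·(4.5/1.9)·(13.8 − (9.7)) = 8.3 + (-0.80526)·(4.1) = 4.9984.

4.9984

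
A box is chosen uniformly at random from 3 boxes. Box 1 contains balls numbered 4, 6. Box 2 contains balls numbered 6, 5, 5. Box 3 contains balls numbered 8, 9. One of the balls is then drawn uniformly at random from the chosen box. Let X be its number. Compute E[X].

E[X | box 1] = (4+6)/2 = 5.
E[X | box 2] = (6+5+5)/3 = 16/3.
E[X | box 3] = (8+9)/2 = 17/2.
E[X] = (1/3)·(5) + (1/3)·(16/3) + (1/3)·(17/2) = 113/18.

113/18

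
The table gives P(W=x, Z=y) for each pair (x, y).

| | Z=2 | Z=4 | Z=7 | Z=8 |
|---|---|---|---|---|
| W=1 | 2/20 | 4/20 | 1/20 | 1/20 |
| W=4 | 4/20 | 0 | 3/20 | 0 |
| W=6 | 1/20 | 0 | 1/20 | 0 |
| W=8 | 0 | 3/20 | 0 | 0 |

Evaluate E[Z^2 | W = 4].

163/7

P(W = 4) = 7/20.
Summing Z^2·P(W=x,Z=y) over the conditioning event gives 163/20.
E[Z^2 | W = 4] = (163/20) / (7/20) = 163/7.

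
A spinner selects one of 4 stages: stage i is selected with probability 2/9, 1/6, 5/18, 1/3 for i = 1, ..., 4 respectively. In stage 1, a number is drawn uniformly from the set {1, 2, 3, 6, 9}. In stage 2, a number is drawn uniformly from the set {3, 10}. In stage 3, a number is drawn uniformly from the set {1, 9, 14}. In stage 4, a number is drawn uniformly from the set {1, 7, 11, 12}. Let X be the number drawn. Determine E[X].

E[X | stage 1] = (1+2+3+6+9)/5 = 21/5.
E[X | stage 2] = (3+10)/2 = 13/2.
E[X | stage 3] = (1+9+14)/3 = 8.
E[X | stage 4] = (1+7+11+12)/4 = 31/4.
E[X] = (2/9)·(21/5) + (1/6)·(13/2) + (5/18)·(8) + (1/3)·(31/4) = 307/45.

307/45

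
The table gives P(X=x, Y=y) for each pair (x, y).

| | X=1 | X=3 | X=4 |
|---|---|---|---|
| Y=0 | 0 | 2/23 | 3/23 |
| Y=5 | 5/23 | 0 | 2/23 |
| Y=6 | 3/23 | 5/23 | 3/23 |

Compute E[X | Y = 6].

30/11

P(Y = 6) = 11/23.
Σ X·P over the event = 1·(3/23) + 3·(5/23) + 4·(3/23) = 30/23.
E[X | Y = 6] = (30/23) / (11/23) = 30/11.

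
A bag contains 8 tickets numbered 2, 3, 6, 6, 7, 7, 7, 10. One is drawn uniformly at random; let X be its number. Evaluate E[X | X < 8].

P(X < 8) = 7/8.
Σ over the event: 2·1/8 + 3·1/8 + 6·1/4 + 7·3/8 = 19/4.
E[X | X < 8] = (19/4) / (7/8) = 38/7.

38/7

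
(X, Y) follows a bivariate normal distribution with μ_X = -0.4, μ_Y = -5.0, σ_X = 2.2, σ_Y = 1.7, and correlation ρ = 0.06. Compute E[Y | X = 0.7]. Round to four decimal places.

-4.9490

E[Y | X=x] = μ_Y + ρ(σ_Y/σ_X)(x − μ_X) for jointly normal variables.
E[Y | X=0.7] = -5.0 + (0.06)·(1.7/2.2)·(0.7 − (-0.4)) = -5.0 + (0.046364)·(1.1) = -4.9490.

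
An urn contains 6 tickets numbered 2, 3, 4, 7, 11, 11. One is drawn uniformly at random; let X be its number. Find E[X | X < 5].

P(X < 5) = 1/2.
Σ over the event: 2·1/6 + 3·1/6 + 4·1/6 = 3/2.
E[X | X < 5] = (3/2) / (1/2) = 3.

3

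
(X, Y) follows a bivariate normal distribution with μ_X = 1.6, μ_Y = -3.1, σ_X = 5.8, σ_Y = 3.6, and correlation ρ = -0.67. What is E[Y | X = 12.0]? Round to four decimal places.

The regression of Y on X has slope ρ·σ_Y/σ_X and passes through (μ_X, μ_Y).
E[Y | X=12.0] = -3.1 + (-0.67)·(3.6/5.8)·(12.0 − (1.6)) = -3.1 + (-0.415862)·(10.4) = -7.4250.

-7.4250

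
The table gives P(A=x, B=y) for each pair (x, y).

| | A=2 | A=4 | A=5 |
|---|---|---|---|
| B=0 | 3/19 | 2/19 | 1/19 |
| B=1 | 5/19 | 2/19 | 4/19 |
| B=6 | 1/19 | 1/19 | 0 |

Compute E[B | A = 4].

8/5

P(A = 4) = 5/19.
Σ B·P over the event = 0·(2/19) + 1·(2/19) + 6·(1/19) = 8/19.
E[B | A = 4] = (8/19) / (5/19) = 8/5.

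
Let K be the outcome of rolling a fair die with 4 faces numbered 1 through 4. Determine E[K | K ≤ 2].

Given K ≤ 2, K is equally likely to be any of {1, 2}.
E[K | K ≤ 2] = (1 + 2) / 2 = 3/2.

3/2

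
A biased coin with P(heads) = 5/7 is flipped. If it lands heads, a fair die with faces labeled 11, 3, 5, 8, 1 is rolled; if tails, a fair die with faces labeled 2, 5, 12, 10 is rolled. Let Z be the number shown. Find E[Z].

E[Z | heads] = (11+3+5+8+1)/5 = 28/5.
E[Z | tails] = (2+5+12+10)/4 = 29/4.
E[Z] = (5/7)·(28/5) + (2/7)·(29/4) = 85/14.

85/14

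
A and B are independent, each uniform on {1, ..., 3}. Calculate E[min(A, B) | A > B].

P(A > B) = 1/3.
Summing min(A,B)·P(x,y) over outcomes with A > B gives 4/9.
E[min(A, B) | A > B] = (4/9) / (1/3) = 4/3.

4/3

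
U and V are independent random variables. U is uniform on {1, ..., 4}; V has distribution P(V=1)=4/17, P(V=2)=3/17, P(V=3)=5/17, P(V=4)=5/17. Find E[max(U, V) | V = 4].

4

P(V = 4) = 5/17.
Summing max(U,V)·P(x,y) over outcomes with V = 4 gives 20/17.
E[max(U, V) | V = 4] = (20/17) / (5/17) = 4.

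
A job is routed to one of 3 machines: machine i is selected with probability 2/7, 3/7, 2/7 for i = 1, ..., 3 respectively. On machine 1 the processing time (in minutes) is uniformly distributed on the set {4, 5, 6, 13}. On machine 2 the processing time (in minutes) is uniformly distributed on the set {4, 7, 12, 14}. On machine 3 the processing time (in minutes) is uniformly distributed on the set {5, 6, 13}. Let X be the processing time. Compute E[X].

E[X | machine 1] = (4+5+6+13)/4 = 7.
E[X | machine 2] = (4+7+12+14)/4 = 37/4.
E[X | machine 3] = (5+6+13)/3 = 8.
E[X] = (2/7)·(7) + (3/7)·(37/4) + (2/7)·(8) = 33/4.

33/4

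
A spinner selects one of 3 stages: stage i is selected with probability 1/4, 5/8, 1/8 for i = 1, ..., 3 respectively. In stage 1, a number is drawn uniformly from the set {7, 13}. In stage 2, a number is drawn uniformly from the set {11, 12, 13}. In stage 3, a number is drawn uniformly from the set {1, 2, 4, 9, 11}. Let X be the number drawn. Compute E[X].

E[X | stage 1] = (7+13)/2 = 10.
E[X | stage 2] = (11+12+13)/3 = 12.
E[X | stage 3] = (1+2+4+9+11)/5 = 27/5.
E[X] = (1/4)·(10) + (5/8)·(12) + (1/8)·(27/5) = 427/40.

427/40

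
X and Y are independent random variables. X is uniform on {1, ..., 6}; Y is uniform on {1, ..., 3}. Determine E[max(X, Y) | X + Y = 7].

5

Outcomes with X + Y = 7: (4,3), (5,2), (6,1), each with probability 1/18.
E[max(X, Y) | X + Y = 7] = (4 + 5 + 6) / 3 = 5.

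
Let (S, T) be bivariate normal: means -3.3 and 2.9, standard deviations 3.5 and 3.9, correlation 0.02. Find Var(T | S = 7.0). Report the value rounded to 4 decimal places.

15.2039

The conditional variance in a bivariate normal is σ_T²(1 − ρ²), independent of x.
Var(T | S=7.0) = (3.9)²·(1 − (0.02)²) = 15.21·0.9996 = 15.2039.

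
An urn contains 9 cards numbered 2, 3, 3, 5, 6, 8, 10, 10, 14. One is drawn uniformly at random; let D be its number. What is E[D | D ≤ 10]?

P(D ≤ 10) = 8/9.
Σ over the event: 2·1/9 + 3·2/9 + 5·1/9 + 6·1/9 + 8·1/9 + 10·2/9 = 47/9.
E[D | D ≤ 10] = (47/9) / (8/9) = 47/8.

47/8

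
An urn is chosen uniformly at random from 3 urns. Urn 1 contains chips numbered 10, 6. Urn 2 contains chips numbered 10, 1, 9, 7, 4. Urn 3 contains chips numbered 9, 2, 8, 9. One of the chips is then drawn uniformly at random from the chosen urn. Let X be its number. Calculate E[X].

106/15

E[X | urn 1] = (10+6)/2 = 8.
E[X | urn 2] = (10+1+9+7+4)/5 = 31/5.
E[X | urn 3] = (9+2+8+9)/4 = 7.
By the law of total expectation,
E[X] = (1/3)·(8) + (1/3)·(31/5) + (1/3)·(7) = 106/15.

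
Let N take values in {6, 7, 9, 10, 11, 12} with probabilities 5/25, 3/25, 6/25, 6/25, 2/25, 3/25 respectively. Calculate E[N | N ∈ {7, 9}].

P(N ∈ {7, 9}) = 9/25.
Σ over the event: 7·3/25 + 9·6/25 = 3.
E[N | N ∈ {7, 9}] = (3) / (9/25) = 25/3.

25/3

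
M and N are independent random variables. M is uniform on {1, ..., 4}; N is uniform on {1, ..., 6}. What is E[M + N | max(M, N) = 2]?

Outcomes with max(M, N) = 2: (1,2), (2,1), (2,2), each with probability 1/24.
E[M + N | max(M, N) = 2] = (3 + 3 + 4) / 3 = 10/3.

10/3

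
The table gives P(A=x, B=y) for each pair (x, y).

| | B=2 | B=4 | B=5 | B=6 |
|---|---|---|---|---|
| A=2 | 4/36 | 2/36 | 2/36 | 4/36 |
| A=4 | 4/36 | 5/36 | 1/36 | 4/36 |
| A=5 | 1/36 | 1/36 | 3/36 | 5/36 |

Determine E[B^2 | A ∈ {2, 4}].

P(A ∈ {2, 4}) = 13/18.
Σ B^2·P over the event = 4·(4/36) + 16·(2/36) + 25·(2/36) + 36·(4/36) + 4·(4/36) + 16·(5/36) + 25·(1/36) + 36·(4/36) = 169/12.
E[B^2 | A ∈ {2, 4}] = (169/12) / (13/18) = 39/2.

39/2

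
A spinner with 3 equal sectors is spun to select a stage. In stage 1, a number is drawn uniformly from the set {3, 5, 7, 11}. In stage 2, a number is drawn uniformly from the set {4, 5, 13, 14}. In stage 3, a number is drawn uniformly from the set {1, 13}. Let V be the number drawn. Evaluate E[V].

15/2

E[V | stage 1] = (3+5+7+11)/4 = 13/2.
E[V | stage 2] = (4+5+13+14)/4 = 9.
E[V | stage 3] = (1+13)/2 = 7.
By the law of total expectation,
E[V] = (1/3)·(13/2) + (1/3)·(9) + (1/3)·(7) = 15/2.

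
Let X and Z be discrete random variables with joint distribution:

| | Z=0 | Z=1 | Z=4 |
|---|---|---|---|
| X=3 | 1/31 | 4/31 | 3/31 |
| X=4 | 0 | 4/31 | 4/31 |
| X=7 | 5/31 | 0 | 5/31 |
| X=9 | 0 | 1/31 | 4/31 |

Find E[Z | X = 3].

2

P(X = 3) = 8/31.
Σ Z·P over the event = 0·(1/31) + 1·(4/31) + 4·(3/31) = 16/31.
E[Z | X = 3] = (16/31) / (8/31) = 2.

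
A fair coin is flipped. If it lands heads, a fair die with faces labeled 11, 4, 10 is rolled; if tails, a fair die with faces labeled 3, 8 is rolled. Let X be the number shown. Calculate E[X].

E[X | heads] = (11+4+10)/3 = 25/3.
E[X | tails] = (3+8)/2 = 11/2.
By the law of total expectation,
E[X] = (1/2)·(25/3) + (1/2)·(11/2) = 83/12.

83/12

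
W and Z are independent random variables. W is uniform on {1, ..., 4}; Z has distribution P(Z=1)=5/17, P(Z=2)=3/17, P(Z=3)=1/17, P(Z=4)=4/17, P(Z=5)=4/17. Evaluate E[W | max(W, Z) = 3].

30/11

P(max(W, Z) = 3) = 11/68.
Summing W·P(x,y) over outcomes with max(W, Z) = 3 gives 15/34.
E[W | max(W, Z) = 3] = (15/34) / (11/68) = 30/11.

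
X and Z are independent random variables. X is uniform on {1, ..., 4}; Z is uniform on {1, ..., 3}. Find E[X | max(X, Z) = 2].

Outcomes with max(X, Z) = 2: (1,2), (2,1), (2,2), each with probability 1/12.
E[X | max(X, Z) = 2] = (1 + 2 + 2) / 3 = 5/3.

5/3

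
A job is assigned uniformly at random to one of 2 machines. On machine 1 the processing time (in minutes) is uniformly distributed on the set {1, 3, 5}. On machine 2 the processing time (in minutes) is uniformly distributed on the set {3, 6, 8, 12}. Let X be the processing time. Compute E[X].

41/8

E[X | machine 1] = (1+3+5)/3 = 3.
E[X | machine 2] = (3+6+8+12)/4 = 29/4.
By the law of total expectation,
E[X] = (1/2)·(3) + (1/2)·(29/4) = 41/8.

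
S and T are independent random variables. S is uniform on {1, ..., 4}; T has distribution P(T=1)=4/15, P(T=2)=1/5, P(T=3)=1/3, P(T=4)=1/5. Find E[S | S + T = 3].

P(S + T = 3) = 7/60.
Summing S·P(x,y) over outcomes with S + T = 3 gives 11/60.
E[S | S + T = 3] = (11/60) / (7/60) = 11/7.

11/7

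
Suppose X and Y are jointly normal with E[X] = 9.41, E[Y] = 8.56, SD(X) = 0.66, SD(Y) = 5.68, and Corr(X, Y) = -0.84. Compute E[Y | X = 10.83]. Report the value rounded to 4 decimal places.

-1.7053

For a bivariate normal, E[Y | X=x] = μ_Y + ρ·(σ_Y/σ_X)·(x − μ_X).
E[Y | X=10.83] = 8.56 + (-0.84)·(5.68/0.66)·(10.83 − (9.41)) = 8.56 + (-7.2291)·(1.42) = -1.7053.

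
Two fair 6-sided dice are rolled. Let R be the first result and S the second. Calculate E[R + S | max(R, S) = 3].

Outcomes with max(R, S) = 3: (1,3), (2,3), (3,1), (3,2), (3,3), each with probability 1/36.
E[R + S | max(R, S) = 3] = (4 + 5 + 4 + 5 + 6) / 5 = 24/5.

24/5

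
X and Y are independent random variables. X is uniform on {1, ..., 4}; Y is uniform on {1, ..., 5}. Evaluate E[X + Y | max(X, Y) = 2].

10/3

Outcomes with max(X, Y) = 2: (1,2), (2,1), (2,2), each with probability 1/20.
E[X + Y | max(X, Y) = 2] = (3 + 3 + 4) / 3 = 10/3.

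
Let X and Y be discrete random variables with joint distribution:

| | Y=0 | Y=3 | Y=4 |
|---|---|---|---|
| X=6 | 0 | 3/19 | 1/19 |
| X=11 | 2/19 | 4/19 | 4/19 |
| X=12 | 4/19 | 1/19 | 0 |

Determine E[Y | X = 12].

P(X = 12) = 5/19.
Σ Y·P over the event = 0·(4/19) + 3·(1/19) = 3/19.
E[Y | X = 12] = (3/19) / (5/19) = 3/5.

3/5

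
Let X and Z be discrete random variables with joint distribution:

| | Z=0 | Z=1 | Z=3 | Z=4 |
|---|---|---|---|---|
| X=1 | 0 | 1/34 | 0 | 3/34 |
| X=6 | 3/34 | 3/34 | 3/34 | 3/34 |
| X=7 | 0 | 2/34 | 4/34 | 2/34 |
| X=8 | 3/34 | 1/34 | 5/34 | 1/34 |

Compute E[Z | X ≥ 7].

P(X ≥ 7) = 9/17.
Σ Z·P over the event = 1·(2/34) + 3·(4/34) + 4·(2/34) + 0·(3/34) + 1·(1/34) + 3·(5/34) + 4·(1/34) = 21/17.
E[Z | X ≥ 7] = (21/17) / (9/17) = 7/3.

7/3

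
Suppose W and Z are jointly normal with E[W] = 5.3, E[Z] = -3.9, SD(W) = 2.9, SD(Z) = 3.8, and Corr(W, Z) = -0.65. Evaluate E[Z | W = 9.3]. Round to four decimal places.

For a bivariate normal, E[Z | W=x] = μ_Z + ρ·(σ_Z/σ_W)·(x − μ_W).
E[Z | W=9.3] = -3.9 + (-0.65)·(3.8/2.9)·(9.3 − (5.3)) = -3.9 + (-0.85172)·(4) = -7.3069.

-7.3069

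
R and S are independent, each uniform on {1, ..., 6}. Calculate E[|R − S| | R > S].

7/3

P(R > S) = 5/12.
Summing |R−S|·P(x,y) over outcomes with R > S gives 35/36.
E[|R − S| | R > S] = (35/36) / (5/12) = 7/3.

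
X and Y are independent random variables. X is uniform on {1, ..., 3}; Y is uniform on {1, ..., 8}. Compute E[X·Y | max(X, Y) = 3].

27/5

Outcomes with max(X, Y) = 3: (1,3), (2,3), (3,1), (3,2), (3,3), each with probability 1/24.
E[X·Y | max(X, Y) = 3] = (3 + 6 + 3 + 6 + 9) / 5 = 27/5.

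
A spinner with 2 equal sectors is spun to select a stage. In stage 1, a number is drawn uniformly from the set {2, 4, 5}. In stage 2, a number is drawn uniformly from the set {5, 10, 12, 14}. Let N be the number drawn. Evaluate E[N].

167/24

E[N | stage 1] = (2+4+5)/3 = 11/3.
E[N | stage 2] = (5+10+12+14)/4 = 41/4.
By the law of total expectation,
E[N] = (1/2)·(11/3) + (1/2)·(41/4) = 167/24.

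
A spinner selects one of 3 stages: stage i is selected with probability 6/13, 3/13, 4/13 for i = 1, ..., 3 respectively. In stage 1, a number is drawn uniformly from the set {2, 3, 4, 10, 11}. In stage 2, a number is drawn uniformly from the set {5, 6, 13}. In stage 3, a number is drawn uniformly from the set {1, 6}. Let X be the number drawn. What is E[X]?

E[X | stage 1] = (2+3+4+10+11)/5 = 6.
E[X | stage 2] = (5+6+13)/3 = 8.
E[X | stage 3] = (1+6)/2 = 7/2.
E[X] = (6/13)·(6) + (3/13)·(8) + (4/13)·(7/2) = 74/13.

74/13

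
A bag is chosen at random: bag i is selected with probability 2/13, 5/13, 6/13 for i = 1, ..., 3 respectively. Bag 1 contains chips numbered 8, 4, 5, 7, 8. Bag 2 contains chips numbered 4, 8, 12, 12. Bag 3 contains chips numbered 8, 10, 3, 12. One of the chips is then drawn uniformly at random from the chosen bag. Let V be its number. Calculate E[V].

1073/130

E[V | bag 1] = (8+4+5+7+8)/5 = 32/5.
E[V | bag 2] = (4+8+12+12)/4 = 9.
E[V | bag 3] = (8+10+3+12)/4 = 33/4.
E[V] = (2/13)·(32/5) + (5/13)·(9) + (6/13)·(33/4) = 1073/130.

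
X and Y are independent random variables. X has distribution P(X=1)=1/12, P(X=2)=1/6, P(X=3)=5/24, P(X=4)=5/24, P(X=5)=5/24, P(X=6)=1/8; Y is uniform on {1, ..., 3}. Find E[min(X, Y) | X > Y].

P(X > Y) = 53/72.
Summing min(X,Y)·P(x,y) over outcomes with X > Y gives 97/72.
E[min(X, Y) | X > Y] = (97/72) / (53/72) = 97/53.

97/53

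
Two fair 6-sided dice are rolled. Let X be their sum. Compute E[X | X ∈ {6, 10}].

P(X ∈ {6, 10}) = 2/9.
Σ over the event: 6·5/36 + 10·1/12 = 5/3.
E[X | X ∈ {6, 10}] = (5/3) / (2/9) = 15/2.

15/2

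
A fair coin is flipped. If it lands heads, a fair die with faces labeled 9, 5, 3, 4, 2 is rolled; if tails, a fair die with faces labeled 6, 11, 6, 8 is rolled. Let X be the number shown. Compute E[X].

247/40

E[X | heads] = (9+5+3+4+2)/5 = 23/5.
E[X | tails] = (6+11+6+8)/4 = 31/4.
E[X] = (1/2)·(23/5) + (1/2)·(31/4) = 247/40.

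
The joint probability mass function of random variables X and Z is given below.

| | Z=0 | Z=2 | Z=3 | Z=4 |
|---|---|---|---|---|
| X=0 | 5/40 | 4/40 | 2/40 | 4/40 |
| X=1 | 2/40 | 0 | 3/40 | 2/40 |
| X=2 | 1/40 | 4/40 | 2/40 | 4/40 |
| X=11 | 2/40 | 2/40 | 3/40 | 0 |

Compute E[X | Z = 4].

P(Z = 4) = 1/4.
Σ X·P over the event = 0·(4/40) + 1·(2/40) + 2·(4/40) = 1/4.
E[X | Z = 4] = (1/4) / (1/4) = 1.

1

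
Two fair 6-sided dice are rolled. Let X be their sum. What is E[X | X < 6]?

4

P(X < 6) = 5/18.
Σ over the event: 2·1/36 + 3·1/18 + 4·1/12 + 5·1/9 = 10/9.
E[X | X < 6] = (10/9) / (5/18) = 4.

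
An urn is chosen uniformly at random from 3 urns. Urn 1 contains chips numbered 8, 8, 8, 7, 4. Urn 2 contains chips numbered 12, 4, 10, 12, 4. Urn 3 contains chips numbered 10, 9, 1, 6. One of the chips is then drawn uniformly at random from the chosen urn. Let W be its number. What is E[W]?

E[W | urn 1] = (8+8+8+7+4)/5 = 7.
E[W | urn 2] = (12+4+10+12+4)/5 = 42/5.
E[W | urn 3] = (10+9+1+6)/4 = 13/2.
By the law of total expectation,
E[W] = (1/3)·(7) + (1/3)·(42/5) + (1/3)·(13/2) = 73/10.

73/10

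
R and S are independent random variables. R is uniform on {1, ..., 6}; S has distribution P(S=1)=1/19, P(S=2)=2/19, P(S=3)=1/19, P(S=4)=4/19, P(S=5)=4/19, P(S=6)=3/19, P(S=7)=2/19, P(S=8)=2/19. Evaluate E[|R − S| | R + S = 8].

P(R + S = 8) = 8/57.
Summing |R−S|·P(x,y) over outcomes with R + S = 8 gives 7/19.
E[|R − S| | R + S = 8] = (7/19) / (8/57) = 21/8.

21/8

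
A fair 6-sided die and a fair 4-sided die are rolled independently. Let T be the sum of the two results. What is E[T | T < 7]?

P(T < 7) = 7/12.
Σ over the event: 2·1/24 + 3·1/12 + 4·1/8 + 5·1/6 + 6·1/6 = 8/3.
E[T | T < 7] = (8/3) / (7/12) = 32/7.

32/7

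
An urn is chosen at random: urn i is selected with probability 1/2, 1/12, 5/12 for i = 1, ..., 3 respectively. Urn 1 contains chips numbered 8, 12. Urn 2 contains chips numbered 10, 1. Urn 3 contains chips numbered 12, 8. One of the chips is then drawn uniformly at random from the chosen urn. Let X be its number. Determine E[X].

77/8

E[X | urn 1] = (8+12)/2 = 10.
E[X | urn 2] = (10+1)/2 = 11/2.
E[X | urn 3] = (12+8)/2 = 10.
E[X] = (1/2)·(10) + (1/12)·(11/2) + (5/12)·(10) = 77/8.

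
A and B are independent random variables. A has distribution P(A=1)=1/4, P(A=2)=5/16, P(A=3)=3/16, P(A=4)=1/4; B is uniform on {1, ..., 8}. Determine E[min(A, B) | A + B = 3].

1

P(A + B = 3) = 9/128.
Summing min(A,B)·P(x,y) over outcomes with A + B = 3 gives 9/128.
E[min(A, B) | A + B = 3] = (9/128) / (9/128) = 1.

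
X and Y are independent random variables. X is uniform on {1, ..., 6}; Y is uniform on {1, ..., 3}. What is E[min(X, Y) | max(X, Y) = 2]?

Outcomes with max(X, Y) = 2: (1,2), (2,1), (2,2), each with probability 1/18.
E[min(X, Y) | max(X, Y) = 2] = (1 + 1 + 2) / 3 = 4/3.

4/3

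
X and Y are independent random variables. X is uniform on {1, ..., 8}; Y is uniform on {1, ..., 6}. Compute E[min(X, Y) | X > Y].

77/27

P(X > Y) = 9/16.
Summing min(X,Y)·P(x,y) over outcomes with X > Y gives 77/48.
E[min(X, Y) | X > Y] = (77/48) / (9/16) = 77/27.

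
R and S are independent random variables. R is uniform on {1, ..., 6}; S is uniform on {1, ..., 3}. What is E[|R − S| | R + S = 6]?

2

Outcomes with R + S = 6: (3,3), (4,2), (5,1), each with probability 1/18.
E[|R − S| | R + S = 6] = (0 + 2 + 4) / 3 = 2.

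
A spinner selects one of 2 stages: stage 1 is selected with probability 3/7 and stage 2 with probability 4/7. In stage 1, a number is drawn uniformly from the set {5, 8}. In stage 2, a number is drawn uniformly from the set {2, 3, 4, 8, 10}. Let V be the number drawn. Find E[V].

411/70

E[V | stage 1] = (5+8)/2 = 13/2.
E[V | stage 2] = (2+3+4+8+10)/5 = 27/5.
E[V] = (3/7)·(13/2) + (4/7)·(27/5) = 411/70.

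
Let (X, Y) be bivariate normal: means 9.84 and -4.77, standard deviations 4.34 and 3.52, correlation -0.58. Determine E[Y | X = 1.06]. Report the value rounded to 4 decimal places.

-0.6398

E[Y | X=x] = μ_Y + ρ(σ_Y/σ_X)(x − μ_X) for jointly normal variables.
E[Y | X=1.06] = -4.77 + (-0.58)·(3.52/4.34)·(1.06 − (9.84)) = -4.77 + (-0.47041)·(-8.78) = -0.6398.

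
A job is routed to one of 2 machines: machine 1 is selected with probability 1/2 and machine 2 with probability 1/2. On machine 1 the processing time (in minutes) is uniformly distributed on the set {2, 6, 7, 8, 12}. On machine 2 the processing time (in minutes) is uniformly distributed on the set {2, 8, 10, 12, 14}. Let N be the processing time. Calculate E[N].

E[N | machine 1] = (2+6+7+8+12)/5 = 7.
E[N | machine 2] = (2+8+10+12+14)/5 = 46/5.
By the law of total expectation,
E[N] = (1/2)·(7) + (1/2)·(46/5) = 81/10.

81/10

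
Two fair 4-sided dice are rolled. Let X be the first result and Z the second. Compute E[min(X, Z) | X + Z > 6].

Outcomes with X + Z > 6: (3,4), (4,3), (4,4), each with probability 1/16.
E[min(X, Z) | X + Z > 6] = (3 + 3 + 4) / 3 = 10/3.

10/3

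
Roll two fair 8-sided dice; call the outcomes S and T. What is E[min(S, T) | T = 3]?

21/8

P(T = 3) = 1/8.
Summing min(S,T)·P(x,y) over outcomes with T = 3 gives 21/64.
E[min(S, T) | T = 3] = (21/64) / (1/8) = 21/8.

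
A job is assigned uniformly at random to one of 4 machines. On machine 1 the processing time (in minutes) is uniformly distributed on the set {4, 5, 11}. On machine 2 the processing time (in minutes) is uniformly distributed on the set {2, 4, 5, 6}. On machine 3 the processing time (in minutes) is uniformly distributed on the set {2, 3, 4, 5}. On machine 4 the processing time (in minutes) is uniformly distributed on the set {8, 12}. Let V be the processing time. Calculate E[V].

E[V | machine 1] = (4+5+11)/3 = 20/3.
E[V | machine 2] = (2+4+5+6)/4 = 17/4.
E[V | machine 3] = (2+3+4+5)/4 = 7/2.
E[V | machine 4] = (8+12)/2 = 10.
E[V] = (1/4)·(20/3) + (1/4)·(17/4) + (1/4)·(7/2) + (1/4)·(10) = 293/48.

293/48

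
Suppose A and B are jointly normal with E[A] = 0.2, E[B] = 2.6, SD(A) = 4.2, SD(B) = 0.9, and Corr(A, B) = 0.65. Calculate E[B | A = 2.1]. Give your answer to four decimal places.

2.8646

E[B | A=x] = μ_B + ρ(σ_B/σ_A)(x − μ_A) for jointly normal variables.
E[B | A=2.1] = 2.6 + (0.65)·(0.9/4.2)·(2.1 − (0.2)) = 2.6 + (0.139286)·(1.9) = 2.8646.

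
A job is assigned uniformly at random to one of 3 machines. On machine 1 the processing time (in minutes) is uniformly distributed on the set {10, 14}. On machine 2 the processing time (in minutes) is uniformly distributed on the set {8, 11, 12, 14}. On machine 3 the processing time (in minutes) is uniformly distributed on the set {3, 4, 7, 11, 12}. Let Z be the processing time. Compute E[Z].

613/60

E[Z | machine 1] = (10+14)/2 = 12.
E[Z | machine 2] = (8+11+12+14)/4 = 45/4.
E[Z | machine 3] = (3+4+7+11+12)/5 = 37/5.
E[Z] = (1/3)·(12) + (1/3)·(45/4) + (1/3)·(37/5) = 613/60.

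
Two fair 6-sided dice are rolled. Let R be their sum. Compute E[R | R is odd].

P(R is odd) = 1/2.
Σ over the event: 3·1/18 + 5·1/9 + 7·1/6 + 9·1/9 + 11·1/18 = 7/2.
E[R | R is odd] = (7/2) / (1/2) = 7.

7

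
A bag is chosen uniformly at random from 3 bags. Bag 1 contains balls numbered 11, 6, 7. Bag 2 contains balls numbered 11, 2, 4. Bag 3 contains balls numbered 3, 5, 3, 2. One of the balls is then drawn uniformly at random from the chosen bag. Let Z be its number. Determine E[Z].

E[Z | bag 1] = (11+6+7)/3 = 8.
E[Z | bag 2] = (11+2+4)/3 = 17/3.
E[Z | bag 3] = (3+5+3+2)/4 = 13/4.
E[Z] = (1/3)·(8) + (1/3)·(17/3) + (1/3)·(13/4) = 203/36.

203/36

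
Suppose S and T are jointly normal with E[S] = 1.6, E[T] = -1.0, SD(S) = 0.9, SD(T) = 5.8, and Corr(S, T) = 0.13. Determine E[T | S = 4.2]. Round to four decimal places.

The regression of T on S has slope ρ·σ_T/σ_S and passes through (μ_S, μ_T).
E[T | S=4.2] = -1.0 + (0.13)·(5.8/0.9)·(4.2 − (1.6)) = -1.0 + (0.83778)·(2.6) = 1.1782.

1.1782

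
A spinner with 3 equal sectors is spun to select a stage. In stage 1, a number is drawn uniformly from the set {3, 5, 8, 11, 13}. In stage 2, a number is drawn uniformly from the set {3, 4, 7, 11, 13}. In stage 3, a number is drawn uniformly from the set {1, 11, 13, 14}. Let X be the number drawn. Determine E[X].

E[X | stage 1] = (3+5+8+11+13)/5 = 8.
E[X | stage 2] = (3+4+7+11+13)/5 = 38/5.
E[X | stage 3] = (1+11+13+14)/4 = 39/4.
E[X] = (1/3)·(8) + (1/3)·(38/5) + (1/3)·(39/4) = 169/20.

169/20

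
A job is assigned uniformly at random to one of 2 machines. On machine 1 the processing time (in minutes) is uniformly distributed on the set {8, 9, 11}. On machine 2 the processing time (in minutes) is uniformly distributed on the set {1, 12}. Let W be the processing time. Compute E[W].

E[W | machine 1] = (8+9+11)/3 = 28/3.
E[W | machine 2] = (1+12)/2 = 13/2.
By the law of total expectation,
E[W] = (1/2)·(28/3) + (1/2)·(13/2) = 95/12.

95/12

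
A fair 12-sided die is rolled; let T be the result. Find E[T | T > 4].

Given T > 4, T is equally likely to be any of {5, 6, 7, 8, 9, 10, 11, 12}.
E[T | T > 4] = (5 + 6 + 7 + 8 + 9 + 10 + 11 + 12) / 8 = 17/2.

17/2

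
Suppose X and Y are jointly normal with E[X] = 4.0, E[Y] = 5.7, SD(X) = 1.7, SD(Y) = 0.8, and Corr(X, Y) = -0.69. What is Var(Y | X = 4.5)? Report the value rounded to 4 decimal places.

The conditional variance in a bivariate normal is σ_Y²(1 − ρ²), independent of x.
Var(Y | X=4.5) = (0.8)²·(1 − (-0.69)²) = 0.64·0.5239 = 0.3353.

0.3353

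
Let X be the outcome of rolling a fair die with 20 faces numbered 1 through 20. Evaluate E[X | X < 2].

1

Given X < 2, X is equally likely to be any of {1}.
E[X | X < 2] = (1) / 1 = 1.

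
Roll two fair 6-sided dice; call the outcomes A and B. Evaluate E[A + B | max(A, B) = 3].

24/5

Outcomes with max(A, B) = 3: (1,3), (2,3), (3,1), (3,2), (3,3), each with probability 1/36.
E[A + B | max(A, B) = 3] = (4 + 5 + 4 + 5 + 6) / 5 = 24/5.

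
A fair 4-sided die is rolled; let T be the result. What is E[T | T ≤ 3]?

Given T ≤ 3, T is equally likely to be any of {1, 2, 3}.
E[T | T ≤ 3] = (1 + 2 + 3) / 3 = 2.

2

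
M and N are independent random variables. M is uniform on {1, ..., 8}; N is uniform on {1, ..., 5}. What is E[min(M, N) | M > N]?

P(M > N) = 5/8.
Summing min(M,N)·P(x,y) over outcomes with M > N gives 13/8.
E[min(M, N) | M > N] = (13/8) / (5/8) = 13/5.

13/5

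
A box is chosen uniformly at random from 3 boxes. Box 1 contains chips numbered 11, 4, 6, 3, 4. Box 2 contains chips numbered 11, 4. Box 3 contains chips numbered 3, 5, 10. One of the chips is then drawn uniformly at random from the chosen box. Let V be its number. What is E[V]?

E[V | box 1] = (11+4+6+3+4)/5 = 28/5.
E[V | box 2] = (11+4)/2 = 15/2.
E[V | box 3] = (3+5+10)/3 = 6.
E[V] = (1/3)·(28/5) + (1/3)·(15/2) + (1/3)·(6) = 191/30.

191/30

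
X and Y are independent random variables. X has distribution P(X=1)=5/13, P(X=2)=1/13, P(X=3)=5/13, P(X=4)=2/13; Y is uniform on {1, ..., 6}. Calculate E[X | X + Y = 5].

30/13

P(X + Y = 5) = 1/6.
Summing X·P(x,y) over outcomes with X + Y = 5 gives 5/13.
E[X | X + Y = 5] = (5/13) / (1/6) = 30/13.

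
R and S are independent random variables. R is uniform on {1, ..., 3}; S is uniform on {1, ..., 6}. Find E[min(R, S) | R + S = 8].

P(R + S = 8) = 1/9.
Summing min(R,S)·P(x,y) over outcomes with R + S = 8 gives 5/18.
E[min(R, S) | R + S = 8] = (5/18) / (1/9) = 5/2.

5/2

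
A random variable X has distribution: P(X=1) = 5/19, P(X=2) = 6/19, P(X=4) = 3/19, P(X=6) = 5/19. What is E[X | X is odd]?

1

P(X is odd) = 5/19.
Σ over the event: 1·5/19 = 5/19.
E[X | X is odd] = (5/19) / (5/19) = 1.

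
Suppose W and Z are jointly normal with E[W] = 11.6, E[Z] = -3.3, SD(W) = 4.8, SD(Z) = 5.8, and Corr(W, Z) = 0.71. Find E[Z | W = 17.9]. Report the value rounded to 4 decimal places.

For a bivariate normal, E[Z | W=x] = μ_Z + ρ·(σ_Z/σ_W)·(x − μ_W).
E[Z | W=17.9] = -3.3 + (0.71)·(5.8/4.8)·(17.9 − (11.6)) = -3.3 + (0.85792)·(6.3) = 2.1049.

2.1049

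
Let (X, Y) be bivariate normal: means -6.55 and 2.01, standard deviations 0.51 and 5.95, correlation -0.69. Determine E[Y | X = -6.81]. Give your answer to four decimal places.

E[Y | X=x] = μ_Y + ρ(σ_Y/σ_X)(x − μ_X) for jointly normal variables.
E[Y | X=-6.81] = 2.01 + (-0.69)·(5.95/0.51)·(-6.81 − (-6.55)) = 2.01 + (-8.05)·(-0.26) = 4.1030.

4.1030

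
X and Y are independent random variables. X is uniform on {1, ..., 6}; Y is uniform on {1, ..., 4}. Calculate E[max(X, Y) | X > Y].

32/7

P(X > Y) = 7/12.
Summing max(X,Y)·P(x,y) over outcomes with X > Y gives 8/3.
E[max(X, Y) | X > Y] = (8/3) / (7/12) = 32/7.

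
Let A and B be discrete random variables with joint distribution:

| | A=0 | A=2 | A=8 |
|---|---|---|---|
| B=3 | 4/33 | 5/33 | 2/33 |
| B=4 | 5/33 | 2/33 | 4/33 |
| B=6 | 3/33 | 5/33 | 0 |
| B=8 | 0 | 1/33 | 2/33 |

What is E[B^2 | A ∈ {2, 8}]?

P(A ∈ {2, 8}) = 7/11.
Σ B^2·P over the event = 9·(5/33) + 16·(2/33) + 36·(5/33) + 64·(1/33) + 9·(2/33) + 16·(4/33) + 64·(2/33) = 177/11.
E[B^2 | A ∈ {2, 8}] = (177/11) / (7/11) = 177/7.

177/7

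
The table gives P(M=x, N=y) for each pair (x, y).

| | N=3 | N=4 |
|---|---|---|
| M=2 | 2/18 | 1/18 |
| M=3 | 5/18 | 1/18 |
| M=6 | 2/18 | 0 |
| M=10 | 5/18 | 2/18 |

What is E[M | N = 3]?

P(N = 3) = 7/9.
Summing M·P(M=x,N=y) over the conditioning event gives 9/2.
E[M | N = 3] = (9/2) / (7/9) = 81/14.

81/14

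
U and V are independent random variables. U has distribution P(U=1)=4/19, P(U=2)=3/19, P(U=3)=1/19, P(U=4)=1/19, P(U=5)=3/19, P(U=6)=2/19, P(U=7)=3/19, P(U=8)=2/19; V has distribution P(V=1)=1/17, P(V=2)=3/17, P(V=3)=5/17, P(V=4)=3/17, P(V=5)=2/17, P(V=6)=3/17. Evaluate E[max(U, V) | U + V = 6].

P(U + V = 6) = 28/323.
Summing max(U,V)·P(x,y) over outcomes with U + V = 6 gives 118/323.
E[max(U, V) | U + V = 6] = (118/323) / (28/323) = 59/14.

59/14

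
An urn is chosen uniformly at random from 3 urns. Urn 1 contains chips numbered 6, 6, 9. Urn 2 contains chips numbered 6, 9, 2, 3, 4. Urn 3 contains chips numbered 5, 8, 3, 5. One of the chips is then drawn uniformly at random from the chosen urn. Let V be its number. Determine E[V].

E[V | urn 1] = (6+6+9)/3 = 7.
E[V | urn 2] = (6+9+2+3+4)/5 = 24/5.
E[V | urn 3] = (5+8+3+5)/4 = 21/4.
By the law of total expectation,
E[V] = (1/3)·(7) + (1/3)·(24/5) + (1/3)·(21/4) = 341/60.

341/60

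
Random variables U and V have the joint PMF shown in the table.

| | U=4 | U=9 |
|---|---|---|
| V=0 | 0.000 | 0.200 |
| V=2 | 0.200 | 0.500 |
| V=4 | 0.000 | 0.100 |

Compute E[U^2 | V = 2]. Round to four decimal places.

P(V = 2) = 0.700.
Σ U^2·P over the event = 16·(0.200) + 81·(0.500) = 43.700.
E[U^2 | V = 2] = (43.700) / (0.700) = 62.4286.

62.4286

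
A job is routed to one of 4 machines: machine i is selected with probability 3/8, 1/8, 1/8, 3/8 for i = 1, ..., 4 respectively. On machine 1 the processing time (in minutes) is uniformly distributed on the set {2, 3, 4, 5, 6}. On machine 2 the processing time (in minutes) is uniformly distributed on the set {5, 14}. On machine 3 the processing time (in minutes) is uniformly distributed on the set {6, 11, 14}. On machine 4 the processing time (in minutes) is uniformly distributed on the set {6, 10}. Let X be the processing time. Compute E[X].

335/48

E[X | machine 1] = (2+3+4+5+6)/5 = 4.
E[X | machine 2] = (5+14)/2 = 19/2.
E[X | machine 3] = (6+11+14)/3 = 31/3.
E[X | machine 4] = (6+10)/2 = 8.
E[X] = (3/8)·(4) + (1/8)·(19/2) + (1/8)·(31/3) + (3/8)·(8) = 335/48.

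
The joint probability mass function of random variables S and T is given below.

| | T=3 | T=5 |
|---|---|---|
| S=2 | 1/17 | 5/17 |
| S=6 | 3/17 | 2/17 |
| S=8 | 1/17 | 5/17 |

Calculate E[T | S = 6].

P(S = 6) = 5/17.
Σ T·P over the event = 3·(3/17) + 5·(2/17) = 19/17.
E[T | S = 6] = (19/17) / (5/17) = 19/5.

19/5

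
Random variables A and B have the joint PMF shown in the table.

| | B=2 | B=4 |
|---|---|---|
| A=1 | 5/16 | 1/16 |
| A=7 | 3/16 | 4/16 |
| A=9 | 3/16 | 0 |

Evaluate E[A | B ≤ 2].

53/11

P(B ≤ 2) = 11/16.
Σ A·P over the event = 1·(5/16) + 7·(3/16) + 9·(3/16) = 53/16.
E[A | B ≤ 2] = (53/16) / (11/16) = 53/11.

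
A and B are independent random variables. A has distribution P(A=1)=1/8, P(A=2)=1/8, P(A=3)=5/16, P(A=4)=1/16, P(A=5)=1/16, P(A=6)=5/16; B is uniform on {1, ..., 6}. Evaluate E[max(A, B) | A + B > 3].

217/45

P(A + B > 3) = 15/16.
Summing max(A,B)·P(x,y) over outcomes with A + B > 3 gives 217/48.
E[max(A, B) | A + B > 3] = (217/48) / (15/16) = 217/45.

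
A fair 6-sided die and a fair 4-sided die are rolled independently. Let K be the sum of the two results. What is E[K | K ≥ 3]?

P(K ≥ 3) = 23/24.
Σ over the event: 3·1/12 + 4·1/8 + 5·1/6 + 6·1/6 + 7·1/6 + 8·1/8 + 9·1/12 + 10·1/24 = 71/12.
E[K | K ≥ 3] = (71/12) / (23/24) = 142/23.

142/23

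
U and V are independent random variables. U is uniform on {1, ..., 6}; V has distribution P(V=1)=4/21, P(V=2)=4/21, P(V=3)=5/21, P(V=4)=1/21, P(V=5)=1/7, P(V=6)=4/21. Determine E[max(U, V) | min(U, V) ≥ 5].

P(min(U, V) ≥ 5) = 1/9.
Summing max(U,V)·P(x,y) over outcomes with min(U, V) ≥ 5 gives 9/14.
E[max(U, V) | min(U, V) ≥ 5] = (9/14) / (1/9) = 81/14.

81/14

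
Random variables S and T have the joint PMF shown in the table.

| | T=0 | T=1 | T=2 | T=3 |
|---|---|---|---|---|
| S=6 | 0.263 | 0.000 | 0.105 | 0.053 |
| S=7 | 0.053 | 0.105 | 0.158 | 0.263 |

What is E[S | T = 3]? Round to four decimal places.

6.8323

P(T = 3) = 0.316.
Summing S·P(S=x,T=y) over the conditioning event gives 2.159.
E[S | T = 3] = (2.159) / (0.316) = 6.8323.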